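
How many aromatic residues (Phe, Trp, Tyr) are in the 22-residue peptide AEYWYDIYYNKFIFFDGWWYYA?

12

Matching residues: Y3, W4, Y5, Y8, Y9, F12, F14, F15, W18, W19, Y20, Y21.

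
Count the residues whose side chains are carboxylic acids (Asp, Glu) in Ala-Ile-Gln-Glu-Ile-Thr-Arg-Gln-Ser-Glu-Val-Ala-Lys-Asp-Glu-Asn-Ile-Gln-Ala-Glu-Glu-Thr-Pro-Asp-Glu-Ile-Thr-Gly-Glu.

Matching residues: Glu4, Glu10, Asp14, Glu15, Glu20, Glu21, Asp24, Glu25, Glu29.

9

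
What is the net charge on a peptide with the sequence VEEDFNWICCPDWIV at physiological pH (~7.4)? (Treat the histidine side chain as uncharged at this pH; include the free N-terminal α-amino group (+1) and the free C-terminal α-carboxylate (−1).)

-4

The side chains ionized at physiological pH are Lys/Arg (+1) and Asp/Glu (−1); with His treated as neutral, nothing else contributes.
Positive (K, R): none → +0.
Negative (D, E): E2, E3, D4, D12 → −4.
The N-terminus (+1) and C-terminus (−1) cancel.
Net charge = (+0) + (−4) = −4.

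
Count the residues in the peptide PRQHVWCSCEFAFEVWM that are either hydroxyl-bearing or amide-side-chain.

2

Hydroxyl-bearing: S, T, Y. Amide-side-chain: N, Q.
Hydroxyl-bearing residues here: S8 (1).
Amide-side-chain residues here: Q3 (1).
The two groups share no amino acid, so total = 1 + 1 = 2.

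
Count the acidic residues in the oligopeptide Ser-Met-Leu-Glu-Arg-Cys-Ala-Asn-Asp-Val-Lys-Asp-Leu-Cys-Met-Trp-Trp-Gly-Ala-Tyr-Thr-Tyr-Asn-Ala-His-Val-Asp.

4

Only D (aspartate) and E (glutamate) carry a side-chain carboxylic acid.
Matching residues: Glu4, Asp9, Asp12, Asp27.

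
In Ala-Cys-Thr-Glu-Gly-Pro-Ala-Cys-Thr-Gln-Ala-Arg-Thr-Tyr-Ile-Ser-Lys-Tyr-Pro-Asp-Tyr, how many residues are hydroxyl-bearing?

The –OH-bearing residues are Ser, Thr (aliphatic alcohols), and Tyr (phenol).
Matching residues: Thr3, Thr9, Thr13, Tyr14, Ser16, Tyr18, Tyr21.

7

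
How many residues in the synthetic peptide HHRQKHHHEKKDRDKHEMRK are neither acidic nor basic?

Acidic: D, E. Basic: K, R, H. All other residues are neither.
Matching residues: Q4, M18.

2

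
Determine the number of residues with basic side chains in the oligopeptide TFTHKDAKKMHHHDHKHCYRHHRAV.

Lysine (K), arginine (R), and histidine (H) have basic, nitrogen-containing side chains.
Matching residues: H4, K5, K8, K9, H11, H12, H13, H15, K16, H17, R20, H21, H22, R23.

14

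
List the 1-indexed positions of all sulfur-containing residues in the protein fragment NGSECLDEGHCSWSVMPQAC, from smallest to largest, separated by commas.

5, 11, 16, 20

Only Cys (C) and Met (M) have a sulfur atom in the side chain.
Matching residues: C5, C11, M16, C20.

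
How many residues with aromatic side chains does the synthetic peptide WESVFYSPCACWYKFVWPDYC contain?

8

F, W, and Y each carry an aromatic ring on the side chain.
Matching residues: W1, F5, Y6, W12, Y13, F15, W17, Y20.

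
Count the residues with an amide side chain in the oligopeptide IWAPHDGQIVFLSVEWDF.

1

The amide-side-chain residues are Asn (N) and Gln (Q).
Matching residues: Q8.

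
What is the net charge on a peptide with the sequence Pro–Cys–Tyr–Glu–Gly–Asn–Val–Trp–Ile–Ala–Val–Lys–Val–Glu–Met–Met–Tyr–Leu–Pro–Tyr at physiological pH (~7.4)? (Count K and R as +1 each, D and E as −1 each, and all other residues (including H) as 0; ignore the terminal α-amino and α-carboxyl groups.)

Positive (K, R): Lys12 → +1.
Negative (D, E): Glu4, Glu14 → −2.
Net charge = (+1) + (−2) = −1.

-1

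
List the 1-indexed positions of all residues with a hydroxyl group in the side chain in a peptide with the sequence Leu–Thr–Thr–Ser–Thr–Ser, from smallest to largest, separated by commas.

2, 3, 4, 5, 6

S, T, and Y are the three residues with a side-chain hydroxyl.
Matching residues: Thr2, Thr3, Ser4, Thr5, Ser6.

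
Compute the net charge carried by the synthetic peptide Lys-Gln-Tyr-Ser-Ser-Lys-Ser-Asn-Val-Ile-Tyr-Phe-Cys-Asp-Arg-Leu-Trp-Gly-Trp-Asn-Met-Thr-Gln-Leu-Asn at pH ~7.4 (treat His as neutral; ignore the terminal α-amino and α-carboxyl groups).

Near pH 7.4, K and R contribute +1 each, D and E contribute −1 each, and every other side chain (His included, as stated) is uncharged.
Positive (K, R): Lys1, Lys6, Arg15 → +3.
Negative (D, E): Asp14 → −1.
Net charge = (+3) + (−1) = +2.

+2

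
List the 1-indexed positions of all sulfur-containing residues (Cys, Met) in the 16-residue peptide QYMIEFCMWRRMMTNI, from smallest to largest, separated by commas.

Matching residues: M3, C7, M8, M12, M13.

3, 7, 8, 12, 13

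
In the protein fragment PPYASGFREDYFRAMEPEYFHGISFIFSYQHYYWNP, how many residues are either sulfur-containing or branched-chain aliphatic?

Sulfur-containing: C, M. Branched-chain aliphatic: I, L, V.
Sulfur-containing residues here: M15 (1).
Branched-chain aliphatic residues here: I23, I26 (2).
The two groups share no amino acid, so total = 1 + 2 = 3.

3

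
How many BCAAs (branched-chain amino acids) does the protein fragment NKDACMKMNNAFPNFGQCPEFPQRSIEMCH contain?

V, L, and I make up the branched-chain aliphatic group.
Matching residues: I26.

1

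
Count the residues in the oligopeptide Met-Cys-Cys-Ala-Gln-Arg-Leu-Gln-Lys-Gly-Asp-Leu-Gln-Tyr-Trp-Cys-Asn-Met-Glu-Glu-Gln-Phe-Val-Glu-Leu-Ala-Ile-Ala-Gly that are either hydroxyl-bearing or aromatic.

Hydroxyl-bearing: S, T, Y. Aromatic: F, W, Y.
Hydroxyl-bearing residues here: Tyr14 (1).
Aromatic residues here: Tyr14, Trp15, Phe22 (3).
Y is in both groups, so the 1 Y residue must not be double-counted.
Total = 1 + 3 − 1 = 3.

3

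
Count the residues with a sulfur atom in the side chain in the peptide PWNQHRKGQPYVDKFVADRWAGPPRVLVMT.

Only Cys (C) and Met (M) have a sulfur atom in the side chain.
Matching residues: M29.

1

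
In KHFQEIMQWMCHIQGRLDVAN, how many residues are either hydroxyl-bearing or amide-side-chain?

Hydroxyl-bearing: S, T, Y. Amide-side-chain: N, Q.
Hydroxyl-bearing residues here: none (0).
Amide-side-chain residues here: Q4, Q8, Q14, N21 (4).
The two groups share no amino acid, so total = 0 + 4 = 4.

4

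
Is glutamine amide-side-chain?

The amide-side-chain residues are Asn (N) and Gln (Q).
Glutamine is in this group.

Yes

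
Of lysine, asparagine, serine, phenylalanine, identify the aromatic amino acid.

Phenylalanine (F), tryptophan (W), and tyrosine (Y) have aromatic ring side chains.
Of the listed options, only phenylalanine belongs to this group.

phenylalanine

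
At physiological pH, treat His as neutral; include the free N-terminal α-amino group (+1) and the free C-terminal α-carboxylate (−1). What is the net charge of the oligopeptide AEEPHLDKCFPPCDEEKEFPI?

At pH ~7.4 the Lys and Arg side chains are protonated (+1), the Asp and Glu side chains are deprotonated (−1), and with His taken as neutral all other side chains carry no charge.
Positive (K, R): K8, K17 → +2.
Negative (D, E): E2, E3, D7, D14, E15, E16, E18 → −7.
The N-terminus (+1) and C-terminus (−1) cancel.
Net charge = (+2) + (−7) = −5.

-5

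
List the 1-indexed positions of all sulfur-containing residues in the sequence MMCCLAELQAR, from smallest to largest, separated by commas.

1, 2, 3, 4

The sulfur-bearing residues are cysteine (–SH) and methionine (–S–CH₃).
Matching residues: M1, M2, C3, C4.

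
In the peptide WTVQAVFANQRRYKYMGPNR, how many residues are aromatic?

4

Phenylalanine (F), tryptophan (W), and tyrosine (Y) have aromatic ring side chains.
Matching residues: W1, F7, Y13, Y15.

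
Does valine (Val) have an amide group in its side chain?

The amide-side-chain residues are Asn (N) and Gln (Q).
Valine is not in this group.

No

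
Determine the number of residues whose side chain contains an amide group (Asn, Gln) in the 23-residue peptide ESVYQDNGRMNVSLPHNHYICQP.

Matching residues: Q5, N7, N11, N17, Q22.

5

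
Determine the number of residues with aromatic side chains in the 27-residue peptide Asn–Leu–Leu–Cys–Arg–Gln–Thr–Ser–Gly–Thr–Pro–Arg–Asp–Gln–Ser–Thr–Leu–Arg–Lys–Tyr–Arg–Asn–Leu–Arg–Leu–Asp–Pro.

1

The aromatic amino acids are Phe (F, benzyl), Trp (W, indole), and Tyr (Y, phenol).
Matching residues: Tyr20.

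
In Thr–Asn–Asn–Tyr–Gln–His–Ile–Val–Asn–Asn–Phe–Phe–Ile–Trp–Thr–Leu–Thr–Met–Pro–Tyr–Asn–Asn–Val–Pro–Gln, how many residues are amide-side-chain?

8

Asparagine (N) and glutamine (Q) have uncharged amide side chains.
Matching residues: Asn2, Asn3, Gln5, Asn9, Asn10, Asn21, Asn22, Gln25.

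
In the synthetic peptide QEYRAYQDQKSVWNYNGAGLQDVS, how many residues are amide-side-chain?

6

The amide-side-chain residues are Asn (N) and Gln (Q).
Matching residues: Q1, Q7, Q9, N14, N16, Q21.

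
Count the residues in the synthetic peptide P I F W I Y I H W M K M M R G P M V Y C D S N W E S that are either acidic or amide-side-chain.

3

Acidic: D, E. Amide-side-chain: N, Q.
Acidic residues here: D21, E25 (2).
Amide-side-chain residues here: N23 (1).
The two groups share no amino acid, so total = 2 + 1 = 3.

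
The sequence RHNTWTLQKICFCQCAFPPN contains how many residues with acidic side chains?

Aspartate (D) and glutamate (E) have carboxylic-acid side chains and are the acidic amino acids.
None of the 20 residues belong to this group.

0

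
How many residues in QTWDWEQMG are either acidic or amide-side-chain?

4

Acidic: D, E. Amide-side-chain: N, Q.
Acidic residues here: D4, E6 (2).
Amide-side-chain residues here: Q1, Q7 (2).
The two groups share no amino acid, so total = 2 + 2 = 4.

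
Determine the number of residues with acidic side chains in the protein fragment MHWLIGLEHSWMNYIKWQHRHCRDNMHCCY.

Aspartate (D) and glutamate (E) have carboxylic-acid side chains and are the acidic amino acids.
Matching residues: E8, D24.

2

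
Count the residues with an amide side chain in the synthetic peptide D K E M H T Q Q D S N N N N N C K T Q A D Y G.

Only N (asparagine) and Q (glutamine) carry a side-chain carboxamide.
Matching residues: Q7, Q8, N11, N12, N13, N14, N15, Q19.

8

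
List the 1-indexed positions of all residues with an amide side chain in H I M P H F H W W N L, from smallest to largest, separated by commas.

10

The amide-side-chain residues are Asn (N) and Gln (Q).
Matching residues: N10.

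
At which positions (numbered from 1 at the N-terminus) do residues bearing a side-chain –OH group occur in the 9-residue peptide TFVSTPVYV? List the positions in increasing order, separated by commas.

The –OH-bearing residues are Ser, Thr (aliphatic alcohols), and Tyr (phenol).
Matching residues: T1, S4, T5, Y8.

1, 4, 5, 8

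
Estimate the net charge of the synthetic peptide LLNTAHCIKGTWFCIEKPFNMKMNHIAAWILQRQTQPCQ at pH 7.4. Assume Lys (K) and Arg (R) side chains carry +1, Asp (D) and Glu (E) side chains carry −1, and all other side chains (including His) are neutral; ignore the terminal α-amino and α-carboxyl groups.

+3

Positive (K, R): K9, K17, K22, R33 → +4.
Negative (D, E): E16 → −1.
Net charge = (+4) + (−1) = +3.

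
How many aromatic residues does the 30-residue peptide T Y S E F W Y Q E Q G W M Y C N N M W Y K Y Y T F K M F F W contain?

Phenylalanine (F), tryptophan (W), and tyrosine (Y) have aromatic ring side chains.
Matching residues: Y2, F5, W6, Y7, W12, Y14, W19, Y20, Y22, Y23, F25, F28, F29, W30.

14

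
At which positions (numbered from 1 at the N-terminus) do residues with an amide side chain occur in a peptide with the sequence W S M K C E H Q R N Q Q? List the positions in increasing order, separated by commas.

Only N (asparagine) and Q (glutamine) carry a side-chain carboxamide.
Matching residues: Q8, N10, Q11, Q12.

8, 10, 11, 12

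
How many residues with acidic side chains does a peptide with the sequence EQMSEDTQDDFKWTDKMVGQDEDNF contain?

The acidic residues are Asp (D) and Glu (E), whose side chains end in a carboxylate group.
Matching residues: E1, E5, D6, D9, D10, D15, D21, E22, D23.

9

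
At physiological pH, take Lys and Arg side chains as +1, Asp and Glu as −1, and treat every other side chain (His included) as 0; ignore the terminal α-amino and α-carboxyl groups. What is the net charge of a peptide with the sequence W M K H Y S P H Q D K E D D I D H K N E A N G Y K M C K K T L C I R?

Positive (K, R): K3, K11, K18, K25, K28, K29, R34 → +7.
Negative (D, E): D10, E12, D13, D14, D16, E20 → −6.
Net charge = (+7) + (−6) = +1.

+1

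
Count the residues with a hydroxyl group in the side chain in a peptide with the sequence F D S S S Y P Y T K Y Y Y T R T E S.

The –OH-bearing residues are Ser, Thr (aliphatic alcohols), and Tyr (phenol).
Matching residues: S3, S4, S5, Y6, Y8, T9, Y11, Y12, Y13, T14, T16, S18.

12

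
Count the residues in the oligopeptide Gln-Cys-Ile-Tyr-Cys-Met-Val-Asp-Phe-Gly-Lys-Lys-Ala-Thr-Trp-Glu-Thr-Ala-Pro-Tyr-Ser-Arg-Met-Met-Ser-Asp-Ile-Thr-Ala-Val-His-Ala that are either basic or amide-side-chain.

Basic: H, K, R. Amide-side-chain: N, Q.
Basic residues here: Lys11, Lys12, Arg22, His31 (4).
Amide-side-chain residues here: Gln1 (1).
The two groups share no amino acid, so total = 4 + 1 = 5.

5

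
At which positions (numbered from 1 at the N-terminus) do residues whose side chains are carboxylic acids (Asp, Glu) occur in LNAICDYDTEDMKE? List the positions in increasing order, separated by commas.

6, 8, 10, 11, 14

Matching residues: D6, D8, E10, D11, E14.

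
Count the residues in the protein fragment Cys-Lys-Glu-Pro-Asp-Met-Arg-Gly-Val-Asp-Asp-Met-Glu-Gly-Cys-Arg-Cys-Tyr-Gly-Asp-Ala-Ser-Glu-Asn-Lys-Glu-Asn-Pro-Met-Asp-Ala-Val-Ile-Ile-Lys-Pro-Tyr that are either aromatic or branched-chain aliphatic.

6

Aromatic: F, W, Y. Branched-chain aliphatic: I, L, V.
Aromatic residues here: Tyr18, Tyr37 (2).
Branched-chain aliphatic residues here: Val9, Val32, Ile33, Ile34 (4).
The two groups share no amino acid, so total = 2 + 4 = 6.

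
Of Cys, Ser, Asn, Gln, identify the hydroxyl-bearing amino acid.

S, T, and Y are the three residues with a side-chain hydroxyl.
Of the listed options, only Ser belongs to this group.

Ser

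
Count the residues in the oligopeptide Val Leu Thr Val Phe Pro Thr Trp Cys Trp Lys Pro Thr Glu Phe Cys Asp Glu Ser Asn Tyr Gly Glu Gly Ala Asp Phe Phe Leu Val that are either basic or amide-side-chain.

Basic: H, K, R. Amide-side-chain: N, Q.
Basic residues here: Lys11 (1).
Amide-side-chain residues here: Asn20 (1).
The two groups share no amino acid, so total = 1 + 1 = 2.

2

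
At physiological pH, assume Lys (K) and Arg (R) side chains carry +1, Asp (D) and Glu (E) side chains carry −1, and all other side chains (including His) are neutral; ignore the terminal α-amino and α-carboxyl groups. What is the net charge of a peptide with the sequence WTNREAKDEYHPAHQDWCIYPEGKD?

-3

Positive (K, R): R4, K7, K24 → +3.
Negative (D, E): E5, D8, E9, D16, E22, D25 → −6.
Net charge = (+3) + (−6) = −3.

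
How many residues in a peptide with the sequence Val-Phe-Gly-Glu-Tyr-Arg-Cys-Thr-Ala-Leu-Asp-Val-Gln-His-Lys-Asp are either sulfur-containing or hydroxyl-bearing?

Sulfur-containing: C, M. Hydroxyl-bearing: S, T, Y.
Sulfur-containing residues here: Cys7 (1).
Hydroxyl-bearing residues here: Tyr5, Thr8 (2).
The two groups share no amino acid, so total = 1 + 2 = 3.

3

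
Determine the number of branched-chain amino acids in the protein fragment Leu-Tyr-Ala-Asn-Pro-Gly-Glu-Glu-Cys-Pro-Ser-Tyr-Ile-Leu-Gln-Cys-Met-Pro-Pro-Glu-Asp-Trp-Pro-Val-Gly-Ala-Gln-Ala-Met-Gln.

Valine (V), leucine (L), and isoleucine (I) are the branched-chain amino acids.
Matching residues: Leu1, Ile13, Leu14, Val24.

4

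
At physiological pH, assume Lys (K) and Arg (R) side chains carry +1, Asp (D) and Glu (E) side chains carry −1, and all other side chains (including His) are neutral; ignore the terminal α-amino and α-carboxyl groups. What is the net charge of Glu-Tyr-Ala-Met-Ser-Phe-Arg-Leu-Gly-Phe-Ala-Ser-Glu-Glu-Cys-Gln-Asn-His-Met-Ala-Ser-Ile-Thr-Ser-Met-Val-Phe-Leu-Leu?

-2

Positive (K, R): Arg7 → +1.
Negative (D, E): Glu1, Glu13, Glu14 → −3.
Net charge = (+1) + (−3) = −2.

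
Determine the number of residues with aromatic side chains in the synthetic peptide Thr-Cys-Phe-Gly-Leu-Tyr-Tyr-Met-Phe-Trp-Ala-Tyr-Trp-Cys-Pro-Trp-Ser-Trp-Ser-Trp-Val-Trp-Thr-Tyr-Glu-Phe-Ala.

13

F, W, and Y each carry an aromatic ring on the side chain.
Matching residues: Phe3, Tyr6, Tyr7, Phe9, Trp10, Tyr12, Trp13, Trp16, Trp18, Trp20, Trp22, Tyr24, Phe26.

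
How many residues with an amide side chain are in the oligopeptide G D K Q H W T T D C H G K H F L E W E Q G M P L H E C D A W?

Only N (asparagine) and Q (glutamine) carry a side-chain carboxamide.
Matching residues: Q4, Q20.

2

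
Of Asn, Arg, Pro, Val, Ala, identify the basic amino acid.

K, R, and H are the three residues with basic side chains (ε-amine, guanidinium, and imidazole respectively).
Of the listed options, only Arg belongs to this group.

Arg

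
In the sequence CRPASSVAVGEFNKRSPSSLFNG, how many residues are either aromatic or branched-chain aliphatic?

5

Aromatic: F, W, Y. Branched-chain aliphatic: I, L, V.
Aromatic residues here: F12, F21 (2).
Branched-chain aliphatic residues here: V7, V9, L20 (3).
The two groups share no amino acid, so total = 2 + 3 = 5.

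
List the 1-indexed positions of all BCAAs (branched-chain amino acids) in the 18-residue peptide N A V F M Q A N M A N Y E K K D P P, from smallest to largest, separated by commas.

Valine (V), leucine (L), and isoleucine (I) are the branched-chain amino acids.
Matching residues: V3.

3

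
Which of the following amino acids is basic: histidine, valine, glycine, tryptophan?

Lysine (K), arginine (R), and histidine (H) have basic, nitrogen-containing side chains.
Of the listed options, only histidine belongs to this group.

histidine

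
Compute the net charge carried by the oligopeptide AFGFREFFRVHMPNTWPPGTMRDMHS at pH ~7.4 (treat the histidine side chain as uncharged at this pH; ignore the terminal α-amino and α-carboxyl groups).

The side chains ionized at physiological pH are Lys/Arg (+1) and Asp/Glu (−1); with His treated as neutral, nothing else contributes.
Positive (K, R): R5, R9, R22 → +3.
Negative (D, E): E6, D23 → −2.
Net charge = (+3) + (−2) = +1.

+1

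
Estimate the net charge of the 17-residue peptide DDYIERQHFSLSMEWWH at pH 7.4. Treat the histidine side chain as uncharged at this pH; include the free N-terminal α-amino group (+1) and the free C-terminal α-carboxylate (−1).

-3

Near pH 7.4, K and R contribute +1 each, D and E contribute −1 each, and every other side chain (His included, as stated) is uncharged.
Positive (K, R): R6 → +1.
Negative (D, E): D1, D2, E5, E14 → −4.
The N-terminus (+1) and C-terminus (−1) cancel.
Net charge = (+1) + (−4) = −3.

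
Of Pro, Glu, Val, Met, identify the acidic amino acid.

Glu

The acidic residues are Asp (D) and Glu (E), whose side chains end in a carboxylate group.
Of the listed options, only Glu belongs to this group.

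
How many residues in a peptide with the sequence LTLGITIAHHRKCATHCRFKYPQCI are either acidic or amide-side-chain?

Acidic: D, E. Amide-side-chain: N, Q.
Acidic residues here: none (0).
Amide-side-chain residues here: Q23 (1).
The two groups share no amino acid, so total = 0 + 1 = 1.

1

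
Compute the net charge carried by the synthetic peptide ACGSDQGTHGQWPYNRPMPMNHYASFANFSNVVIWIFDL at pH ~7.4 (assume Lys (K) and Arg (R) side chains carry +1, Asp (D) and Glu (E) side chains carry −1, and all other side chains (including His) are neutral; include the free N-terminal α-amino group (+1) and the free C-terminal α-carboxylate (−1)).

Positive (K, R): R16 → +1.
Negative (D, E): D5, D38 → −2.
The N-terminus (+1) and C-terminus (−1) cancel.
Net charge = (+1) + (−2) = −1.

-1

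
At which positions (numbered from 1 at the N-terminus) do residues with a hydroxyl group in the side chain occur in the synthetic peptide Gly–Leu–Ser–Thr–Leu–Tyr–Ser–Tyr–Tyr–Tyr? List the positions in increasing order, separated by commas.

3, 4, 6, 7, 8, 9, 10

The –OH-bearing residues are Ser, Thr (aliphatic alcohols), and Tyr (phenol).
Matching residues: Ser3, Thr4, Tyr6, Ser7, Tyr8, Tyr9, Tyr10.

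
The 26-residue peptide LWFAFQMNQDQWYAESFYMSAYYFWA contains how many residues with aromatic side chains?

11

Phenylalanine (F), tryptophan (W), and tyrosine (Y) have aromatic ring side chains.
Matching residues: W2, F3, F5, W12, Y13, F17, Y18, Y22, Y23, F24, W25.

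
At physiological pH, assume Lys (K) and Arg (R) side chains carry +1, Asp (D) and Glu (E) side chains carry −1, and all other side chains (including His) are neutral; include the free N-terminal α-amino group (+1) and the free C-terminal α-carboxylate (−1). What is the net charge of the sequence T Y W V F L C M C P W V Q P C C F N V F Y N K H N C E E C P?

-1

Positive (K, R): K23 → +1.
Negative (D, E): E27, E28 → −2.
The N-terminus (+1) and C-terminus (−1) cancel.
Net charge = (+1) + (−2) = −1.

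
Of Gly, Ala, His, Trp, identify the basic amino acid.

His

The basic amino acids are Lys (K), Arg (R), and His (H).
Of the listed options, only His belongs to this group.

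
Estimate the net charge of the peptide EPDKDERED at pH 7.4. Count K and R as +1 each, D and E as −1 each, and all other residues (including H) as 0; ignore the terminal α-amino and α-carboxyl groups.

Positive (K, R): K4, R7 → +2.
Negative (D, E): E1, D3, D5, E6, E8, D9 → −6.
Net charge = (+2) + (−6) = −4.

-4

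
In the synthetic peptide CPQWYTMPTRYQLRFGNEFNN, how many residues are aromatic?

5

F, W, and Y each carry an aromatic ring on the side chain.
Matching residues: W4, Y5, Y11, F15, F19.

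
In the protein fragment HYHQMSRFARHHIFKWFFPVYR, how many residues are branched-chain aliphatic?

Valine (V), leucine (L), and isoleucine (I) are the branched-chain amino acids.
Matching residues: I13, V20.

2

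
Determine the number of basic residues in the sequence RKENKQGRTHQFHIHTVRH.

9

The basic amino acids are Lys (K), Arg (R), and His (H).
Matching residues: R1, K2, K5, R8, H10, H13, H15, R18, H19.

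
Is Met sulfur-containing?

Only Cys (C) and Met (M) have a sulfur atom in the side chain.
Methionine is in this group.

Yes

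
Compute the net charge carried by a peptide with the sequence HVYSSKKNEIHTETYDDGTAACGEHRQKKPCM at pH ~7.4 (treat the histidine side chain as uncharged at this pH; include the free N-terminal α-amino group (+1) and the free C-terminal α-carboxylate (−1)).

0

Near pH 7.4, K and R contribute +1 each, D and E contribute −1 each, and every other side chain (His included, as stated) is uncharged.
Positive (K, R): K6, K7, R26, K28, K29 → +5.
Negative (D, E): E9, E13, D16, D17, E24 → −5.
The N-terminus (+1) and C-terminus (−1) cancel.
Net charge = (+5) + (−5) = 0.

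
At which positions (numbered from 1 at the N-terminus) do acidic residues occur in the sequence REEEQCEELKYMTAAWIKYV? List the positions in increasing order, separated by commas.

2, 3, 4, 7, 8

The acidic residues are Asp (D) and Glu (E), whose side chains end in a carboxylate group.
Matching residues: E2, E3, E4, E7, E8.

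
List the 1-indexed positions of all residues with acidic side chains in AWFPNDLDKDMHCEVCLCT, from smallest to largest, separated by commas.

The acidic residues are Asp (D) and Glu (E), whose side chains end in a carboxylate group.
Matching residues: D6, D8, D10, E14.

6, 8, 10, 14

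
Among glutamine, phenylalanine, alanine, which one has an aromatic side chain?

Phenylalanine (F), tryptophan (W), and tyrosine (Y) have aromatic ring side chains.
Of the listed options, only phenylalanine belongs to this group.

phenylalanine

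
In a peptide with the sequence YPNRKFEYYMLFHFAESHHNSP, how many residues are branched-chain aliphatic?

Valine (V), leucine (L), and isoleucine (I) are the branched-chain amino acids.
Matching residues: L11.

1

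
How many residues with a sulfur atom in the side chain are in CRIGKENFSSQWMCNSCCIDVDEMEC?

7

Only Cys (C) and Met (M) have a sulfur atom in the side chain.
Matching residues: C1, M13, C14, C17, C18, M24, C26.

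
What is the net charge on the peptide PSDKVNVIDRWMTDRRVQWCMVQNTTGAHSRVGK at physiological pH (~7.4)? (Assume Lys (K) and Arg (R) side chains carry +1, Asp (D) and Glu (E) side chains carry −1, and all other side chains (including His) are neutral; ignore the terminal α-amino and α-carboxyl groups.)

+3

Positive (K, R): K4, R10, R15, R16, R31, K34 → +6.
Negative (D, E): D3, D9, D14 → −3.
Net charge = (+6) + (−3) = +3.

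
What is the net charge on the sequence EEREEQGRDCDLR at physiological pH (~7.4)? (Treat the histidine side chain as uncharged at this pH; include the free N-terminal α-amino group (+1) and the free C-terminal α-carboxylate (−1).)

At pH ~7.4 the Lys and Arg side chains are protonated (+1), the Asp and Glu side chains are deprotonated (−1), and with His taken as neutral all other side chains carry no charge.
Positive (K, R): R3, R8, R13 → +3.
Negative (D, E): E1, E2, E4, E5, D9, D11 → −6.
The N-terminus (+1) and C-terminus (−1) cancel.
Net charge = (+3) + (−6) = −3.

-3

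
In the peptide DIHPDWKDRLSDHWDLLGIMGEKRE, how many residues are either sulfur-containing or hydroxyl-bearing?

2

Sulfur-containing: C, M. Hydroxyl-bearing: S, T, Y.
Sulfur-containing residues here: M20 (1).
Hydroxyl-bearing residues here: S11 (1).
The two groups share no amino acid, so total = 1 + 1 = 2.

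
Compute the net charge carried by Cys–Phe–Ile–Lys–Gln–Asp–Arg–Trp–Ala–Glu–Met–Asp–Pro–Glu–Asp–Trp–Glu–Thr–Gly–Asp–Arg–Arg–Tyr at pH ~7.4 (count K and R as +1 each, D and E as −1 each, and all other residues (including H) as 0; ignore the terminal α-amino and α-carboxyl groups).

-3

Positive (K, R): Lys4, Arg7, Arg21, Arg22 → +4.
Negative (D, E): Asp6, Glu10, Asp12, Glu14, Asp15, Glu17, Asp20 → −7.
Net charge = (+4) + (−7) = −3.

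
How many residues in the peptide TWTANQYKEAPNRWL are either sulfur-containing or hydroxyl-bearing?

3

Sulfur-containing: C, M. Hydroxyl-bearing: S, T, Y.
Sulfur-containing residues here: none (0).
Hydroxyl-bearing residues here: T1, T3, Y7 (3).
The two groups share no amino acid, so total = 0 + 3 = 3.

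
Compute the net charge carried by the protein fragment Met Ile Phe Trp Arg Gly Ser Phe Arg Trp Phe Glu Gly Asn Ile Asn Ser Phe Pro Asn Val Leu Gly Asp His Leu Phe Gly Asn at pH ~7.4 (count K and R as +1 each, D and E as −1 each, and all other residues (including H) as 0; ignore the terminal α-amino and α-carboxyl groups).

Positive (K, R): Arg5, Arg9 → +2.
Negative (D, E): Glu12, Asp24 → −2.
Net charge = (+2) + (−2) = 0.

0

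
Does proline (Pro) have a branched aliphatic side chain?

The BCAAs are Val, Leu, and Ile — aliphatic side chains with a branch point.
Proline is not in this group.

No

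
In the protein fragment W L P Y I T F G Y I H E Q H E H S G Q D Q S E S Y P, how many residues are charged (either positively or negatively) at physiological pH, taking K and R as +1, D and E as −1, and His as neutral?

Charged side chains at pH ~7.4: K, R (positive); D, E (negative).
Matching residues: E12, E15, D20, E23.

4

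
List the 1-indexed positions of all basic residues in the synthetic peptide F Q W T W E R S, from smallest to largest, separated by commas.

7

The basic amino acids are Lys (K), Arg (R), and His (H).
Matching residues: R7.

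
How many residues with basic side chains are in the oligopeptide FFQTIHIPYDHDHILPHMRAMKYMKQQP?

K, R, and H are the three residues with basic side chains (ε-amine, guanidinium, and imidazole respectively).
Matching residues: H6, H11, H13, H17, R19, K22, K25.

7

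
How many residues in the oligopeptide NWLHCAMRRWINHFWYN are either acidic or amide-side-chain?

3

Acidic: D, E. Amide-side-chain: N, Q.
Acidic residues here: none (0).
Amide-side-chain residues here: N1, N12, N17 (3).
The two groups share no amino acid, so total = 0 + 3 = 3.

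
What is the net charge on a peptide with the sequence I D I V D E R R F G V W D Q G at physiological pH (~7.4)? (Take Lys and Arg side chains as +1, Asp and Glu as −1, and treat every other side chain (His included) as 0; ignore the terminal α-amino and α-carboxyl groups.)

-2

Positive (K, R): R7, R8 → +2.
Negative (D, E): D2, D5, E6, D13 → −4.
Net charge = (+2) + (−4) = −2.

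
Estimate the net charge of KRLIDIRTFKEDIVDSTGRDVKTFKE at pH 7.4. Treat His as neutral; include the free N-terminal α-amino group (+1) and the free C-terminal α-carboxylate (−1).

Near pH 7.4, K and R contribute +1 each, D and E contribute −1 each, and every other side chain (His included, as stated) is uncharged.
Positive (K, R): K1, R2, R7, K10, R19, K22, K25 → +7.
Negative (D, E): D5, E11, D12, D15, D20, E26 → −6.
The N-terminus (+1) and C-terminus (−1) cancel.
Net charge = (+7) + (−6) = +1.

+1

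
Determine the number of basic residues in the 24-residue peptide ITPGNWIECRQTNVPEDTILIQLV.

Lysine (K), arginine (R), and histidine (H) have basic, nitrogen-containing side chains.
Matching residues: R10.

1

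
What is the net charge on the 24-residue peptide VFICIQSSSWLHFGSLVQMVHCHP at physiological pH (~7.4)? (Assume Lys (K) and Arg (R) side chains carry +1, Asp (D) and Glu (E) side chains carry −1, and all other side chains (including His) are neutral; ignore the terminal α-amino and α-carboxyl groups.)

Positive (K, R): none → +0.
Negative (D, E): none → −0.
Net charge = (+0) + (−0) = 0.

0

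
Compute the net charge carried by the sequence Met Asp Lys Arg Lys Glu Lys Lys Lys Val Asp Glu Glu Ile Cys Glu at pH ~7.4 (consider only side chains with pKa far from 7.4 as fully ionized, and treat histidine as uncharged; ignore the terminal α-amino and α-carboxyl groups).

Near pH 7.4, K and R contribute +1 each, D and E contribute −1 each, and every other side chain (His included, as stated) is uncharged.
Positive (K, R): Lys3, Arg4, Lys5, Lys7, Lys8, Lys9 → +6.
Negative (D, E): Asp2, Glu6, Asp11, Glu12, Glu13, Glu16 → −6.
Net charge = (+6) + (−6) = 0.

0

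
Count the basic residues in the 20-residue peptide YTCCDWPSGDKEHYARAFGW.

Lysine (K), arginine (R), and histidine (H) have basic, nitrogen-containing side chains.
Matching residues: K11, H13, R16.

3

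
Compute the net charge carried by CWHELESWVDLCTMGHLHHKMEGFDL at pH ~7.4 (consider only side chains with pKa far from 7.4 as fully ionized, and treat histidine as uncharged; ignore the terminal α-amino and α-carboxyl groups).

At pH ~7.4 the Lys and Arg side chains are protonated (+1), the Asp and Glu side chains are deprotonated (−1), and with His taken as neutral all other side chains carry no charge.
Positive (K, R): K20 → +1.
Negative (D, E): E4, E6, D10, E22, D25 → −5.
Net charge = (+1) + (−5) = −4.

-4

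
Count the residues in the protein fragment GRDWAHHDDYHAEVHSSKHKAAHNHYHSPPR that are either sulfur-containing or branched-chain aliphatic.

1

Sulfur-containing: C, M. Branched-chain aliphatic: I, L, V.
Sulfur-containing residues here: none (0).
Branched-chain aliphatic residues here: V14 (1).
The two groups share no amino acid, so total = 0 + 1 = 1.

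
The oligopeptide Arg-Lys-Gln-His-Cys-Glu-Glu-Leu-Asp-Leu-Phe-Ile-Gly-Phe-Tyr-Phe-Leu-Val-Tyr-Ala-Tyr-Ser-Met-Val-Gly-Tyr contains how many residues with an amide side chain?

Asparagine (N) and glutamine (Q) have uncharged amide side chains.
Matching residues: Gln3.

1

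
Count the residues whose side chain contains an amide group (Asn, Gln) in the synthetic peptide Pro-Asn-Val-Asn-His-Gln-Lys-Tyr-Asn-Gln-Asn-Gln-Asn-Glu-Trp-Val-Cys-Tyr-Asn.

Matching residues: Asn2, Asn4, Gln6, Asn9, Gln10, Asn11, Gln12, Asn13, Asn19.

9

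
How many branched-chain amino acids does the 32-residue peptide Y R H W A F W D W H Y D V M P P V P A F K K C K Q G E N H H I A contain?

Valine (V), leucine (L), and isoleucine (I) are the branched-chain amino acids.
Matching residues: V13, V17, I31.

3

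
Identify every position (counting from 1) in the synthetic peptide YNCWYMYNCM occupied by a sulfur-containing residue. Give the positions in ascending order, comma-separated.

3, 6, 9, 10

Only Cys (C) and Met (M) have a sulfur atom in the side chain.
Matching residues: C3, M6, C9, M10.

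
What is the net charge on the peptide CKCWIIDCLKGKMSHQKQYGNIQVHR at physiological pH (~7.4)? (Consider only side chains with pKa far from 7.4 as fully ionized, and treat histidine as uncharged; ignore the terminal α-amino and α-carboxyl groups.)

Near pH 7.4, K and R contribute +1 each, D and E contribute −1 each, and every other side chain (His included, as stated) is uncharged.
Positive (K, R): K2, K10, K12, K17, R26 → +5.
Negative (D, E): D7 → −1.
Net charge = (+5) + (−1) = +4.

+4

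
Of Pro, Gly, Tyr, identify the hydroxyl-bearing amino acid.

Serine (S), threonine (T), and tyrosine (Y) each carry a hydroxyl group on the side chain.
Of the listed options, only Tyr belongs to this group.

Tyr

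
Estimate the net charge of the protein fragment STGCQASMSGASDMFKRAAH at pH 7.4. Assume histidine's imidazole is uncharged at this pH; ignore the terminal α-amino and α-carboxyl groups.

At pH ~7.4 the Lys and Arg side chains are protonated (+1), the Asp and Glu side chains are deprotonated (−1), and with His taken as neutral all other side chains carry no charge.
Positive (K, R): K16, R17 → +2.
Negative (D, E): D13 → −1.
Net charge = (+2) + (−1) = +1.

+1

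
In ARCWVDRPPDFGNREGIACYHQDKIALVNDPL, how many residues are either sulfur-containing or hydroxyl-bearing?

3

Sulfur-containing: C, M. Hydroxyl-bearing: S, T, Y.
Sulfur-containing residues here: C3, C19 (2).
Hydroxyl-bearing residues here: Y20 (1).
The two groups share no amino acid, so total = 2 + 1 = 3.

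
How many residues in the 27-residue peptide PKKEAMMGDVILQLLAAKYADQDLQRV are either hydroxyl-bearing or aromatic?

1

Hydroxyl-bearing: S, T, Y. Aromatic: F, W, Y.
Hydroxyl-bearing residues here: Y19 (1).
Aromatic residues here: Y19 (1).
Y is in both groups, so the 1 Y residue must not be double-counted.
Total = 1 + 1 − 1 = 1.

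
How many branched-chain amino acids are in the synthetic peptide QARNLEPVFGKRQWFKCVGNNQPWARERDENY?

3

V, L, and I make up the branched-chain aliphatic group.
Matching residues: L5, V8, V18.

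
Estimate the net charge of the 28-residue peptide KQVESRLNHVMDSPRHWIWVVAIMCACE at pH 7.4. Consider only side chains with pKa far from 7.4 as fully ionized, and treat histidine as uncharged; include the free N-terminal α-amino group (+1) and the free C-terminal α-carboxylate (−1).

0

Near pH 7.4, K and R contribute +1 each, D and E contribute −1 each, and every other side chain (His included, as stated) is uncharged.
Positive (K, R): K1, R6, R15 → +3.
Negative (D, E): E4, D12, E28 → −3.
The N-terminus (+1) and C-terminus (−1) cancel.
Net charge = (+3) + (−3) = 0.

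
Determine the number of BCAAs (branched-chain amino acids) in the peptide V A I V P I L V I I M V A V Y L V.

12

The BCAAs are Val, Leu, and Ile — aliphatic side chains with a branch point.
Matching residues: V1, I3, V4, I6, L7, V8, I9, I10, V12, V14, L16, V17.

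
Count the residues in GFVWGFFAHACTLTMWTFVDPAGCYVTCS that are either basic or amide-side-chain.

1

Basic: H, K, R. Amide-side-chain: N, Q.
Basic residues here: H9 (1).
Amide-side-chain residues here: none (0).
The two groups share no amino acid, so total = 1 + 0 = 1.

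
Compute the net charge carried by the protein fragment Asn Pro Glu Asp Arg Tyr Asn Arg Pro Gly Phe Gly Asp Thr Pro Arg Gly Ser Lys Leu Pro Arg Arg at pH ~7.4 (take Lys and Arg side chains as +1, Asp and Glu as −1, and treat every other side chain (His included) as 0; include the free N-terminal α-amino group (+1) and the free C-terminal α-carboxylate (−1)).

+3

Positive (K, R): Arg5, Arg8, Arg16, Lys19, Arg22, Arg23 → +6.
Negative (D, E): Glu3, Asp4, Asp13 → −3.
The N-terminus (+1) and C-terminus (−1) cancel.
Net charge = (+6) + (−3) = +3.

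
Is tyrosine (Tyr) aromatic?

Yes

F, W, and Y each carry an aromatic ring on the side chain.
Tyrosine is in this group.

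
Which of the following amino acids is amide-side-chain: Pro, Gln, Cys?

The amide-side-chain residues are Asn (N) and Gln (Q).
Of the listed options, only Gln belongs to this group.

Gln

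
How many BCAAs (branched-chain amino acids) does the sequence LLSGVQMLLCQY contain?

5

Valine (V), leucine (L), and isoleucine (I) are the branched-chain amino acids.
Matching residues: L1, L2, V5, L8, L9.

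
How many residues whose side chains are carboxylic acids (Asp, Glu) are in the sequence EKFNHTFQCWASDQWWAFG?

2

Matching residues: E1, D13.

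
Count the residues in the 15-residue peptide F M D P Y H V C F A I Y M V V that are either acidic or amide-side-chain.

1

Acidic: D, E. Amide-side-chain: N, Q.
Acidic residues here: D3 (1).
Amide-side-chain residues here: none (0).
The two groups share no amino acid, so total = 1 + 0 = 1.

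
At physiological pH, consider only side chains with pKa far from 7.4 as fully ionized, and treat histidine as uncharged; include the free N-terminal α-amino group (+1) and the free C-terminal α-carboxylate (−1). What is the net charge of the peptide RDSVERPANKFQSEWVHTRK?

At pH ~7.4 the Lys and Arg side chains are protonated (+1), the Asp and Glu side chains are deprotonated (−1), and with His taken as neutral all other side chains carry no charge.
Positive (K, R): R1, R6, K10, R19, K20 → +5.
Negative (D, E): D2, E5, E14 → −3.
The N-terminus (+1) and C-terminus (−1) cancel.
Net charge = (+5) + (−3) = +2.

+2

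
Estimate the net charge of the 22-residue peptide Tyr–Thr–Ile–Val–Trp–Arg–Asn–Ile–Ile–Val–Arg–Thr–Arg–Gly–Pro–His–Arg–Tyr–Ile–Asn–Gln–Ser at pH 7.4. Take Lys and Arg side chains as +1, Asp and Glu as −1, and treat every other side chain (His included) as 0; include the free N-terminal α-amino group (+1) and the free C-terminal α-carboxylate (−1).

Positive (K, R): Arg6, Arg11, Arg13, Arg17 → +4.
Negative (D, E): none → −0.
The N-terminus (+1) and C-terminus (−1) cancel.
Net charge = (+4) + (−0) = +4.

+4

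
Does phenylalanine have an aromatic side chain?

Yes

The aromatic amino acids are Phe (F, benzyl), Trp (W, indole), and Tyr (Y, phenol).
Phenylalanine is in this group.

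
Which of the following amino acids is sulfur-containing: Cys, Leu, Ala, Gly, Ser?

Cysteine (C, thiol) and methionine (M, thioether) are the two sulfur-containing amino acids.
Of the listed options, only Cys belongs to this group.

Cys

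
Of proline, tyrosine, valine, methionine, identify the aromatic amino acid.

Phenylalanine (F), tryptophan (W), and tyrosine (Y) have aromatic ring side chains.
Of the listed options, only tyrosine belongs to this group.

tyrosine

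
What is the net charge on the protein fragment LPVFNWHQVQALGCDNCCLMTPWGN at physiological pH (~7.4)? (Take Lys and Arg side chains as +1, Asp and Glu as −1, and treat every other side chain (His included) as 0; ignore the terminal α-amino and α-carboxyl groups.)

Positive (K, R): none → +0.
Negative (D, E): D15 → −1.
Net charge = (+0) + (−1) = −1.

-1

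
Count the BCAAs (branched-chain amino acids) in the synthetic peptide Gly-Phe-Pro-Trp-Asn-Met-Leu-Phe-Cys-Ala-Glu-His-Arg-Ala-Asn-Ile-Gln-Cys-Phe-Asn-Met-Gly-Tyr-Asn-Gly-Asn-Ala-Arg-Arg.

2

Valine (V), leucine (L), and isoleucine (I) are the branched-chain amino acids.
Matching residues: Leu7, Ile16.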